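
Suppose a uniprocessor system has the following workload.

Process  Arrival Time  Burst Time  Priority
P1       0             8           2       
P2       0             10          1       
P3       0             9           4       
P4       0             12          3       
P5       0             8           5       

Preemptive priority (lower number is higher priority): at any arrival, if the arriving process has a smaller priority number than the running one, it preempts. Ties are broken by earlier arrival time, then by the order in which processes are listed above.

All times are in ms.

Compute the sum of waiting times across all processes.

97

Schedule: | P2 0-10 | P1 10-18 | P4 18-30 | P3 30-39 | P5 39-47 |
Completion: P1=18  P2=10  P3=39  P4=30  P5=47
Turnaround (C−A): P1=18  P2=10  P3=39  P4=30  P5=47
Waiting = turnaround − burst: P1=10, P2=0, P3=30, P4=18, P5=39
Total waiting = 10 + 0 + 30 + 18 + 39 = 97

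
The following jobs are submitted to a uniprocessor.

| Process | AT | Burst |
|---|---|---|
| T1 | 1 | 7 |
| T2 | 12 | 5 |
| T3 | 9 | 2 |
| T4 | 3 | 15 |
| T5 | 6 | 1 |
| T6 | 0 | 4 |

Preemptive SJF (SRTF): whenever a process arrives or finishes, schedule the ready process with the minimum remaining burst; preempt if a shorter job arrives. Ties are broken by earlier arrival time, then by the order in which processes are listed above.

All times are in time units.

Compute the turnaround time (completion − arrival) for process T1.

13

Gantt: | T6 0-4 | T1 4-6 | T5 6-7 | T1 7-9 | T3 9-11 | T1 11-14 | T2 14-19 | T4 19-34 |
Completion: T1=14  T2=19  T3=11  T4=34  T5=7  T6=4
Turnaround(T1) = completion − arrival = 14 − 1 = 13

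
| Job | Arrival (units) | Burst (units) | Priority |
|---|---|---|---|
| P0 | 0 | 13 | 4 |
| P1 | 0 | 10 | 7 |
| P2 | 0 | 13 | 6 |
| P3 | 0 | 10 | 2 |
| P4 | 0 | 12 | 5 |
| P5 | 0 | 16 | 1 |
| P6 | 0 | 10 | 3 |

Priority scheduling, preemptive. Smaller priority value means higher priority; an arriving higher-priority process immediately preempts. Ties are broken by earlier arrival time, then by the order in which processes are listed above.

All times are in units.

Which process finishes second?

Timeline: | P5 0-16 | P3 16-26 | P6 26-36 | P0 36-49 | P4 49-61 | P2 61-74 | P1 74-84 |
Completion: P0=49  P1=84  P2=74  P3=26  P4=61  P5=16  P6=36
Turnaround (C−A): P0=49  P1=84  P2=74  P3=26  P4=61  P5=16  P6=36
Finish order: P5 → P3 → P6 → P0 → P4 → P2 → P1

P3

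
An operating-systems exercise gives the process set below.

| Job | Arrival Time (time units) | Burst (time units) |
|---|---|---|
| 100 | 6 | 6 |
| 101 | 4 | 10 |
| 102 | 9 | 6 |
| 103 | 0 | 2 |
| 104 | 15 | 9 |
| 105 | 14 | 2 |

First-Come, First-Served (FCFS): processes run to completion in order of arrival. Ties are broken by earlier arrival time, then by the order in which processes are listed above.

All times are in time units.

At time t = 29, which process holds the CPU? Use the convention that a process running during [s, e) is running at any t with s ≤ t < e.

104

Schedule: | 103 0-2 | idle 2-4 | 101 4-14 | 100 14-20 | 102 20-26 | 105 26-28 | 104 28-37 |
Completion: 100=20  101=14  102=26  103=2  104=37  105=28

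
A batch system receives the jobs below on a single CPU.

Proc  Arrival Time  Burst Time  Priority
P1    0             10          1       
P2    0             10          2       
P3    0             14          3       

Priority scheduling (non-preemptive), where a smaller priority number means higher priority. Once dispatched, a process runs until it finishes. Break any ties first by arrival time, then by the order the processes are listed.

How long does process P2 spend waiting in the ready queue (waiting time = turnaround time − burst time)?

10

Schedule: | P1 0-10 | P2 10-20 | P3 20-34 |
Completion: P1=10  P2=20  P3=34
Turnaround (C−A): P1=10  P2=20  P3=34
Waiting(P2) = turnaround − burst = 20 − 10 = 10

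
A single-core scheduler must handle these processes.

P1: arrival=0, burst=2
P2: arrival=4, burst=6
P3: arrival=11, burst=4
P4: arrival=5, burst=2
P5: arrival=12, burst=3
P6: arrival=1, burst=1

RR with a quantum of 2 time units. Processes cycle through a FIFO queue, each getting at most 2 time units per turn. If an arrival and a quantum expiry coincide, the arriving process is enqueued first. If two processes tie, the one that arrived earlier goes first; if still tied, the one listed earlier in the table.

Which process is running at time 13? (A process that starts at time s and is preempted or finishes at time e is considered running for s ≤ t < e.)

P3

Schedule: | P1 0-2 | P6 2-3 | idle 3-4 | P2 4-6 | P4 6-8 | P2 8-12 | P3 12-14 | P5 14-16 | P3 16-18 | P5 18-19 |
Completion: P1=2  P2=12  P3=18  P4=8  P5=19  P6=3
Turnaround (C−A): P1=2  P2=8  P3=7  P4=3  P5=7  P6=2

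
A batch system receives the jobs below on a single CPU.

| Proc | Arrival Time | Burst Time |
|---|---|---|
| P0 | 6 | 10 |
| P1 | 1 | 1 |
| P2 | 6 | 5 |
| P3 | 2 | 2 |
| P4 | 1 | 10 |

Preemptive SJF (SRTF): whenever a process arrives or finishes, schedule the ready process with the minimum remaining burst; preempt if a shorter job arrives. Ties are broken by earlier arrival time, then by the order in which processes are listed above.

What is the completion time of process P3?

4

Gantt: | idle 0-1 | P1 1-2 | P3 2-4 | P4 4-6 | P2 6-11 | P4 11-19 | P0 19-29 |
Completion: P0=29  P1=2  P2=11  P3=4  P4=19
Turnaround (C−A): P0=23  P1=1  P2=5  P3=2  P4=18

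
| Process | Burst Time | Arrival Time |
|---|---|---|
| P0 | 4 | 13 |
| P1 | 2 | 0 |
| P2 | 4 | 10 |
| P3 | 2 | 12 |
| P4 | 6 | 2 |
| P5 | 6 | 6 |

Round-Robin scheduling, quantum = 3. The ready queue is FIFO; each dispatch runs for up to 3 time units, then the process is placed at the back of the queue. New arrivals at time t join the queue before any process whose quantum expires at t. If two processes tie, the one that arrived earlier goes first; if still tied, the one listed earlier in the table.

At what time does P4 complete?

8

Timeline: | P1 0-2 | P4 2-8 | P5 8-11 | P2 11-14 | P5 14-17 | P3 17-19 | P0 19-22 | P2 22-23 | P0 23-24 |
Completion: P0=24  P1=2  P2=23  P3=19  P4=8  P5=17
Turnaround (C−A): P0=11  P1=2  P2=13  P3=7  P4=6  P5=11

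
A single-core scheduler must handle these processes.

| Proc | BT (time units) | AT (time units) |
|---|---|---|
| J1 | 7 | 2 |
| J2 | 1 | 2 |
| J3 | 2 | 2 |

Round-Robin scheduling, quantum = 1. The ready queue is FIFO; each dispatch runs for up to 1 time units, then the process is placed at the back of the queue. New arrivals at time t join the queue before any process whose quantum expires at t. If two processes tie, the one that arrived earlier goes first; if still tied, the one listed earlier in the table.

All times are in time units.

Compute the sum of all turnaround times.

Gantt: | idle 0-2 | J1 2-3 | J2 3-4 | J3 4-5 | J1 5-6 | J3 6-7 | J1 7-12 |
Completion: J1=12  J2=4  J3=7
Turnaround (C−A): J1=10  J2=2  J3=5
Turnaround = completion − arrival: J1=10, J2=2, J3=5
Total turnaround = 10 + 2 + 5 = 17

17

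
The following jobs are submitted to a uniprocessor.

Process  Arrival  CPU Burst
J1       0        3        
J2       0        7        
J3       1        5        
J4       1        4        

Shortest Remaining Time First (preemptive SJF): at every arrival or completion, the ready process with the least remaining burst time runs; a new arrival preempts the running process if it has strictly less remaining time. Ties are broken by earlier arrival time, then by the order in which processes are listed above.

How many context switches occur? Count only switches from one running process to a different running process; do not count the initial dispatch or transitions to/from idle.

Timeline: | J1 0-3 | J4 3-7 | J3 7-12 | J2 12-19 |
Completion: J1=3  J2=19  J3=12  J4=7

3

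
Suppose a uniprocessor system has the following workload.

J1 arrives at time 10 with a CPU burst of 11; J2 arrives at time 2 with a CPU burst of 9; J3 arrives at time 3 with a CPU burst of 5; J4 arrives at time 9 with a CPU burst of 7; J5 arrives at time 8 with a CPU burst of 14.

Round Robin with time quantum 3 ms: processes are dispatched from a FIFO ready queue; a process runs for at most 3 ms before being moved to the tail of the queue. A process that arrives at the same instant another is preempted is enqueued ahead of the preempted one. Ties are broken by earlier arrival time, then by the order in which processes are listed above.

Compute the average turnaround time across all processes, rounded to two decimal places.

Timeline: | idle 0-2 | J2 2-5 | J3 5-8 | J2 8-11 | J5 11-14 | J3 14-16 | J4 16-19 | J1 19-22 | J2 22-25 | J5 25-28 | J4 28-31 | J1 31-34 | J5 34-37 | J4 37-38 | J1 38-41 | J5 41-44 | J1 44-46 | J5 46-48 |
Completion: J1=46  J2=25  J3=16  J4=38  J5=48
Turnaround (C−A): J1=36  J2=23  J3=13  J4=29  J5=40
Turnaround times: J1=36, J2=23, J3=13, J4=29, J5=40
Average turnaround = (36+23+13+29+40) / 5 = 141/5 = 28.20

28.20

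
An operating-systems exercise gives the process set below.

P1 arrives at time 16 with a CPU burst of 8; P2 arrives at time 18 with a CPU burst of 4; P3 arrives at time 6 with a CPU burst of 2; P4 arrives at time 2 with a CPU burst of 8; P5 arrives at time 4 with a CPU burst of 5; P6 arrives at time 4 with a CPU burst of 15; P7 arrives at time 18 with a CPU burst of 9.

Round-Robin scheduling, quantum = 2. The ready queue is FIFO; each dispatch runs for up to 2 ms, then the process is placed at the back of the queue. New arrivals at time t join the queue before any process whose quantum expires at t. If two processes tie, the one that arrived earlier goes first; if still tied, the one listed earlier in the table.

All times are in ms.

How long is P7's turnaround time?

34

Schedule: | idle 0-2 | P4 2-4 | P5 4-6 | P6 6-8 | P4 8-10 | P3 10-12 | P5 12-14 | P6 14-16 | P4 16-18 | P5 18-19 | P1 19-21 | P6 21-23 | P2 23-25 | P7 25-27 | P4 27-29 | P1 29-31 | P6 31-33 | P2 33-35 | P7 35-37 | P1 37-39 | P6 39-41 | P7 41-43 | P1 43-45 | P6 45-47 | P7 47-49 | P6 49-51 | P7 51-52 | P6 52-53 |
Completion: P1=45  P2=35  P3=12  P4=29  P5=19  P6=53  P7=52
Turnaround(P7) = completion − arrival = 52 − 18 = 34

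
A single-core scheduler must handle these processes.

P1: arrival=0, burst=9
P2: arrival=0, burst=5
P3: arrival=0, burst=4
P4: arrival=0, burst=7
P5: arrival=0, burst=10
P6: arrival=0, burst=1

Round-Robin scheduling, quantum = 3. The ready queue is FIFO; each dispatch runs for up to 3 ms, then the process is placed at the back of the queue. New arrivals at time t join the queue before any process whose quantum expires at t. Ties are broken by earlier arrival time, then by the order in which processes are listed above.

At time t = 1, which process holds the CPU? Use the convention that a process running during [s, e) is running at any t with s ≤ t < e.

Gantt: | P1 0-3 | P2 3-6 | P3 6-9 | P4 9-12 | P5 12-15 | P6 15-16 | P1 16-19 | P2 19-21 | P3 21-22 | P4 22-25 | P5 25-28 | P1 28-31 | P4 31-32 | P5 32-36 |
Completion: P1=31  P2=21  P3=22  P4=32  P5=36  P6=16
Turnaround (C−A): P1=31  P2=21  P3=22  P4=32  P5=36  P6=16

P1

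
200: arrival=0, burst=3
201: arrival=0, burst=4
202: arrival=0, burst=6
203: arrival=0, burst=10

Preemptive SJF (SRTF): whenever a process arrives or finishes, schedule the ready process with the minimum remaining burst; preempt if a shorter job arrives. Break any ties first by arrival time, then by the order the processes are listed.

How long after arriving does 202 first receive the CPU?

Schedule: | 200 0-3 | 201 3-7 | 202 7-13 | 203 13-23 |
Completion: 200=3  201=7  202=13  203=23
Turnaround (C−A): 200=3  201=7  202=13  203=23
Response(202) = first start − arrival = 7 − 0 = 7

7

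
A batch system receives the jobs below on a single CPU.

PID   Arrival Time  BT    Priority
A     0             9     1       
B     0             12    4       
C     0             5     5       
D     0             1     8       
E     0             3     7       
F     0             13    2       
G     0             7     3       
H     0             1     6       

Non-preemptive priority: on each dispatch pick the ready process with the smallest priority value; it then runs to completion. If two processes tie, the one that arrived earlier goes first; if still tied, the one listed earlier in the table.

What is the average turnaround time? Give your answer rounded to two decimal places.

36.88

Gantt: | A 0-9 | F 9-22 | G 22-29 | B 29-41 | C 41-46 | H 46-47 | E 47-50 | D 50-51 |
Completion: A=9  B=41  C=46  D=51  E=50  F=22  G=29  H=47
Turnaround times: A=9, B=41, C=46, D=51, E=50, F=22, G=29, H=47
Average turnaround = (9+41+46+51+50+22+29+47) / 8 = 295/8 = 36.88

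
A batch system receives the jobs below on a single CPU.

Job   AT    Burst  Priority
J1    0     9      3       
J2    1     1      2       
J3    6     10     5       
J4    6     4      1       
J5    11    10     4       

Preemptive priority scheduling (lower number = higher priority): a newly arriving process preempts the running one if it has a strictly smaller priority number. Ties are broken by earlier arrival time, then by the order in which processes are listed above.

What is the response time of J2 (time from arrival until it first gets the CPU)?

0

Schedule: | J1 0-1 | J2 1-2 | J1 2-6 | J4 6-10 | J1 10-14 | J5 14-24 | J3 24-34 |
Completion: J1=14  J2=2  J3=34  J4=10  J5=24
Turnaround (C−A): J1=14  J2=1  J3=28  J4=4  J5=13
Response(J2) = first start − arrival = 1 − 1 = 0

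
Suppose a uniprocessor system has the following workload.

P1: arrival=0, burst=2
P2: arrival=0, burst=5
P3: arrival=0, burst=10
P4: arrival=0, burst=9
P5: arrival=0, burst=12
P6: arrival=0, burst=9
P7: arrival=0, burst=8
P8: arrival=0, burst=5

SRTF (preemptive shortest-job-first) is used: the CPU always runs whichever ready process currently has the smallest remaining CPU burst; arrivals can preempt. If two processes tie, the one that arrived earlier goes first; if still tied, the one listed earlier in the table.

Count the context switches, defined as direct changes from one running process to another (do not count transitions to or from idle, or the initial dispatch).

7

Timeline: | P1 0-2 | P2 2-7 | P8 7-12 | P7 12-20 | P4 20-29 | P6 29-38 | P3 38-48 | P5 48-60 |
Completion: P1=2  P2=7  P3=48  P4=29  P5=60  P6=38  P7=20  P8=12
Turnaround (C−A): P1=2  P2=7  P3=48  P4=29  P5=60  P6=38  P7=20  P8=12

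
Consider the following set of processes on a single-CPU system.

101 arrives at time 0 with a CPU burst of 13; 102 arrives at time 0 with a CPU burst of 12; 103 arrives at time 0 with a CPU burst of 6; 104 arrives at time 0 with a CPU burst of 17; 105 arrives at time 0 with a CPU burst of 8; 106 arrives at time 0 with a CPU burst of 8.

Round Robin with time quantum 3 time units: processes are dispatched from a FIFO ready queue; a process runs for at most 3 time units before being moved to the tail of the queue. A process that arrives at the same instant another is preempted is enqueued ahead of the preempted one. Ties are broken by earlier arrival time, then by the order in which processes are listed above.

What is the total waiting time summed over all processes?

Schedule: | 101 0-3 | 102 3-6 | 103 6-9 | 104 9-12 | 105 12-15 | 106 15-18 | 101 18-21 | 102 21-24 | 103 24-27 | 104 27-30 | 105 30-33 | 106 33-36 | 101 36-39 | 102 39-42 | 104 42-45 | 105 45-47 | 106 47-49 | 101 49-52 | 102 52-55 | 104 55-58 | 101 58-59 | 104 59-64 |
Completion: 101=59  102=55  103=27  104=64  105=47  106=49
Waiting = turnaround − burst: 101=46, 102=43, 103=21, 104=47, 105=39, 106=41
Total waiting = 46 + 43 + 21 + 47 + 39 + 41 = 237

237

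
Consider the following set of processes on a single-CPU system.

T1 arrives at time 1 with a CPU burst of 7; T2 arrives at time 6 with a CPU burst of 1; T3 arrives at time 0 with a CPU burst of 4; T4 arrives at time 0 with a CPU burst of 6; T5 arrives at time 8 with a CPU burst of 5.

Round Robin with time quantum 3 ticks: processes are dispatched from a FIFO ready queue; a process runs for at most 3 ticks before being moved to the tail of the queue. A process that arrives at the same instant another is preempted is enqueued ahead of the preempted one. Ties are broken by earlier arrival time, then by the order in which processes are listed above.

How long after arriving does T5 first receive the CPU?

Timeline: | T3 0-3 | T4 3-6 | T1 6-9 | T3 9-10 | T2 10-11 | T4 11-14 | T5 14-17 | T1 17-20 | T5 20-22 | T1 22-23 |
Completion: T1=23  T2=11  T3=10  T4=14  T5=22
Turnaround (C−A): T1=22  T2=5  T3=10  T4=14  T5=14
Response(T5) = first start − arrival = 14 − 8 = 6

6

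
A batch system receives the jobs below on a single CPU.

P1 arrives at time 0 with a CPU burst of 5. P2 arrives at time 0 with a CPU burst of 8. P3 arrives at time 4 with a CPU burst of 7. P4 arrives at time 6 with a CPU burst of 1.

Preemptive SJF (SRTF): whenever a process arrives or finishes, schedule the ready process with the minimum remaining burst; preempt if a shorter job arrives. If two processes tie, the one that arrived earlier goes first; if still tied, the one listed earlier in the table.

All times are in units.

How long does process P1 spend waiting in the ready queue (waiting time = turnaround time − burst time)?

Gantt: | P1 0-5 | P3 5-6 | P4 6-7 | P3 7-13 | P2 13-21 |
Completion: P1=5  P2=21  P3=13  P4=7
Turnaround (C−A): P1=5  P2=21  P3=9  P4=1
Waiting(P1) = turnaround − burst = 5 − 5 = 0

0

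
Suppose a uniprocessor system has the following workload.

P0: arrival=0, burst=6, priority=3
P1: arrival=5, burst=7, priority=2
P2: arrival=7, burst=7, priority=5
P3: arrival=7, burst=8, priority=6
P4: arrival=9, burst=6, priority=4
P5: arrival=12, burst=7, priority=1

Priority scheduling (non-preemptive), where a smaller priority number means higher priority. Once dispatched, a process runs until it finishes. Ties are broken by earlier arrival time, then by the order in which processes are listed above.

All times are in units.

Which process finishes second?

Timeline: | P0 0-6 | P1 6-13 | P5 13-20 | P4 20-26 | P2 26-33 | P3 33-41 |
Completion: P0=6  P1=13  P2=33  P3=41  P4=26  P5=20
Turnaround (C−A): P0=6  P1=8  P2=26  P3=34  P4=17  P5=8
Finish order: P0 → P1 → P5 → P4 → P2 → P3

P1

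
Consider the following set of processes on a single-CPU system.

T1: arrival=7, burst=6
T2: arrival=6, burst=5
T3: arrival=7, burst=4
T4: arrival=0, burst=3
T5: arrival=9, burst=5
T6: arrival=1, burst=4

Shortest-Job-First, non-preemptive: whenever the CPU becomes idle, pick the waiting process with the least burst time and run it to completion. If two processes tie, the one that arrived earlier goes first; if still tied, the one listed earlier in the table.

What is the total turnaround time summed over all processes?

55

Schedule: | T4 0-3 | T6 3-7 | T3 7-11 | T2 11-16 | T5 16-21 | T1 21-27 |
Completion: T1=27  T2=16  T3=11  T4=3  T5=21  T6=7
Turnaround (C−A): T1=20  T2=10  T3=4  T4=3  T5=12  T6=6
Turnaround = completion − arrival: T1=20, T2=10, T3=4, T4=3, T5=12, T6=6
Total turnaround = 20 + 10 + 4 + 3 + 12 + 6 = 55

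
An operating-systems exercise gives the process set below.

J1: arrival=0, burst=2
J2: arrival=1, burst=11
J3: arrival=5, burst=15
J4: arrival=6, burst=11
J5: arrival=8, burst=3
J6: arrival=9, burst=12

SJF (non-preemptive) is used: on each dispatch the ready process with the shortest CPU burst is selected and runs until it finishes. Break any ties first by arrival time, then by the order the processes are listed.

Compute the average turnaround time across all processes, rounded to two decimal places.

Timeline: | J1 0-2 | J2 2-13 | J5 13-16 | J4 16-27 | J6 27-39 | J3 39-54 |
Completion: J1=2  J2=13  J3=54  J4=27  J5=16  J6=39
Turnaround (C−A): J1=2  J2=12  J3=49  J4=21  J5=8  J6=30
Turnaround times: J1=2, J2=12, J3=49, J4=21, J5=8, J6=30
Average turnaround = (2+12+49+21+8+30) / 6 = 122/6 = 20.33

20.33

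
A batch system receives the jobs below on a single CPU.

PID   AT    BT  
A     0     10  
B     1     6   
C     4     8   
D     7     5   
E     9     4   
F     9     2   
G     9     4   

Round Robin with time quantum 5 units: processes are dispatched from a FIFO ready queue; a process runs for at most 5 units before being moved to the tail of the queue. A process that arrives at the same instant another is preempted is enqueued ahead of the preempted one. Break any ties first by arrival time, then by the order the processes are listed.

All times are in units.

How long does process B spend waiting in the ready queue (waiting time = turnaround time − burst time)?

Timeline: | A 0-5 | B 5-10 | C 10-15 | A 15-20 | D 20-25 | E 25-29 | F 29-31 | G 31-35 | B 35-36 | C 36-39 |
Completion: A=20  B=36  C=39  D=25  E=29  F=31  G=35
Turnaround (C−A): A=20  B=35  C=35  D=18  E=20  F=22  G=26
Waiting(B) = turnaround − burst = 35 − 6 = 29

29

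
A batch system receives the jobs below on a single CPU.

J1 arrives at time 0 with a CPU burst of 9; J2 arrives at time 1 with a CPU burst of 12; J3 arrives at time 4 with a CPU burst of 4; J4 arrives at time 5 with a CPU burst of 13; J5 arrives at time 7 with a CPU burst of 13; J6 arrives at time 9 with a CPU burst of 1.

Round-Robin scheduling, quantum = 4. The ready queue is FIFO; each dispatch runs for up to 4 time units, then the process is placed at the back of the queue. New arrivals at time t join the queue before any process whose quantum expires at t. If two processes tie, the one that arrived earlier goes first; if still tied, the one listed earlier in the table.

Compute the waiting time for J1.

21

Timeline: | J1 0-4 | J2 4-8 | J3 8-12 | J1 12-16 | J4 16-20 | J5 20-24 | J2 24-28 | J6 28-29 | J1 29-30 | J4 30-34 | J5 34-38 | J2 38-42 | J4 42-46 | J5 46-50 | J4 50-51 | J5 51-52 |
Completion: J1=30  J2=42  J3=12  J4=51  J5=52  J6=29
Turnaround (C−A): J1=30  J2=41  J3=8  J4=46  J5=45  J6=20
Waiting(J1) = turnaround − burst = 30 − 9 = 21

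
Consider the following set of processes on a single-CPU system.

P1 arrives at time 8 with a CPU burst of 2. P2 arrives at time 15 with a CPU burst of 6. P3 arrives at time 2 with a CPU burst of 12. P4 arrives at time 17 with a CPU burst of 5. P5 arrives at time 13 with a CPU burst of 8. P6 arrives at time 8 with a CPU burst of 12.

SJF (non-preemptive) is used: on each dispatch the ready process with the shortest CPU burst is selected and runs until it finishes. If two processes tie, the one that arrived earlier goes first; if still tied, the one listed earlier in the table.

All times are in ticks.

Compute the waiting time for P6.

Timeline: | idle 0-2 | P3 2-14 | P1 14-16 | P2 16-22 | P4 22-27 | P5 27-35 | P6 35-47 |
Completion: P1=16  P2=22  P3=14  P4=27  P5=35  P6=47
Waiting(P6) = turnaround − burst = 39 − 12 = 27

27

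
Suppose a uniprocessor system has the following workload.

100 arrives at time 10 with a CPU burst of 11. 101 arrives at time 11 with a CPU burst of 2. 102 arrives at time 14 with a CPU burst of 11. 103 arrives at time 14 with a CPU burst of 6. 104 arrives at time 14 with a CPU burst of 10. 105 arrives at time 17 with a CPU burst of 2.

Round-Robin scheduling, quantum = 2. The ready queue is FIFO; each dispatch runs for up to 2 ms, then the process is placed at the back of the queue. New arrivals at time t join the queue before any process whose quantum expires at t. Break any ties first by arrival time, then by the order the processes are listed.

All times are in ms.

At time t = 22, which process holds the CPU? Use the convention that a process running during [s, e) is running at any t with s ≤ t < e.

Schedule: | idle 0-10 | 100 10-12 | 101 12-14 | 100 14-16 | 102 16-18 | 103 18-20 | 104 20-22 | 100 22-24 | 105 24-26 | 102 26-28 | 103 28-30 | 104 30-32 | 100 32-34 | 102 34-36 | 103 36-38 | 104 38-40 | 100 40-42 | 102 42-44 | 104 44-46 | 100 46-47 | 102 47-49 | 104 49-51 | 102 51-52 |
Completion: 100=47  101=14  102=52  103=38  104=51  105=26
Turnaround (C−A): 100=37  101=3  102=38  103=24  104=37  105=9

100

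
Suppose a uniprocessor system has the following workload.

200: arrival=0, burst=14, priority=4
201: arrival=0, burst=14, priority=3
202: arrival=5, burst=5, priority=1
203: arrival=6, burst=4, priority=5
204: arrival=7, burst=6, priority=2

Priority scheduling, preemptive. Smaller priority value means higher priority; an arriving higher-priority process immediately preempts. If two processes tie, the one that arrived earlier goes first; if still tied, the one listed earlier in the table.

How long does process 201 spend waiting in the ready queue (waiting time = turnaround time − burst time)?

Timeline: | 201 0-5 | 202 5-10 | 204 10-16 | 201 16-25 | 200 25-39 | 203 39-43 |
Completion: 200=39  201=25  202=10  203=43  204=16
Turnaround (C−A): 200=39  201=25  202=5  203=37  204=9
Waiting(201) = turnaround − burst = 25 − 14 = 11

11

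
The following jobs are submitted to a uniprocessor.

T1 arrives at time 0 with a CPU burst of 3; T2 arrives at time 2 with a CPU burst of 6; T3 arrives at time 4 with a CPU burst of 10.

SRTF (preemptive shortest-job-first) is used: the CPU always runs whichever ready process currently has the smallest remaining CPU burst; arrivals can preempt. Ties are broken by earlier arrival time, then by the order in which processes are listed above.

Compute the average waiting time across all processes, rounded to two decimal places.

Gantt: | T1 0-3 | T2 3-9 | T3 9-19 |
Completion: T1=3  T2=9  T3=19
Waiting times: T1=0, T2=1, T3=5
Average waiting = (0+1+5) / 3 = 6/3 = 2.00

2.00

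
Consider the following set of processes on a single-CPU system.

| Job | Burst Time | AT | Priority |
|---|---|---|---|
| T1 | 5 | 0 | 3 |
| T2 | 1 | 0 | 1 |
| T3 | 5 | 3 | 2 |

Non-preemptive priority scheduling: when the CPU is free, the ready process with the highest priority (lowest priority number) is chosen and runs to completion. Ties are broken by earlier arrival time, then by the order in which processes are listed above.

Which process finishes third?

Gantt: | T2 0-1 | T1 1-6 | T3 6-11 |
Completion: T1=6  T2=1  T3=11
Turnaround (C−A): T1=6  T2=1  T3=8
Finish order: T2 → T1 → T3

T3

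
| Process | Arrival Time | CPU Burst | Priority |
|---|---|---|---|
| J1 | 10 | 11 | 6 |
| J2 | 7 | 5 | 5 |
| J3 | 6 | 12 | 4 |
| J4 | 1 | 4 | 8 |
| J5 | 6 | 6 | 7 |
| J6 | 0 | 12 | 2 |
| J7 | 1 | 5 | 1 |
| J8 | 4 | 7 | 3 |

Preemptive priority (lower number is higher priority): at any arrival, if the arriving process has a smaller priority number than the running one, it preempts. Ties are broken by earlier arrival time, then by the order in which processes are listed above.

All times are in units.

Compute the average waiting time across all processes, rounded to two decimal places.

24.88

Timeline: | J6 0-1 | J7 1-6 | J6 6-17 | J8 17-24 | J3 24-36 | J2 36-41 | J1 41-52 | J5 52-58 | J4 58-62 |
Completion: J1=52  J2=41  J3=36  J4=62  J5=58  J6=17  J7=6  J8=24
Turnaround (C−A): J1=42  J2=34  J3=30  J4=61  J5=52  J6=17  J7=5  J8=20
Waiting times: J1=31, J2=29, J3=18, J4=57, J5=46, J6=5, J7=0, J8=13
Average waiting = (31+29+18+57+46+5+0+13) / 8 = 199/8 = 24.88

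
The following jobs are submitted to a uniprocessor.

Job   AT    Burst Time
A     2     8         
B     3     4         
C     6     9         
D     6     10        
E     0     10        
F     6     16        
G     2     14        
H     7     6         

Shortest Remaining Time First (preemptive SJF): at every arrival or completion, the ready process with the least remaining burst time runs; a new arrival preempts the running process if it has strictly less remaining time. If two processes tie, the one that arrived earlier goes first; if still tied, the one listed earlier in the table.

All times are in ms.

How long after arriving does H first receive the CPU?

Schedule: | E 0-3 | B 3-7 | H 7-13 | E 13-20 | A 20-28 | C 28-37 | D 37-47 | G 47-61 | F 61-77 |
Completion: A=28  B=7  C=37  D=47  E=20  F=77  G=61  H=13
Turnaround (C−A): A=26  B=4  C=31  D=41  E=20  F=71  G=59  H=6
Response(H) = first start − arrival = 7 − 7 = 0

0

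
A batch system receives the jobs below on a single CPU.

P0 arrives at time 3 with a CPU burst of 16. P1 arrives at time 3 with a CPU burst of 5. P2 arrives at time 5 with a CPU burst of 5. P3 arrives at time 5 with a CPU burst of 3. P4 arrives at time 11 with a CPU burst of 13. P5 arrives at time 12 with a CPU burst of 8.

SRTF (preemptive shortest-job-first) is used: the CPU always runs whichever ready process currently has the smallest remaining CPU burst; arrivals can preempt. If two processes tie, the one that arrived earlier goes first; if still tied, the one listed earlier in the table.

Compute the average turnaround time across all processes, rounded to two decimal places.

Timeline: | idle 0-3 | P1 3-8 | P3 8-11 | P2 11-16 | P5 16-24 | P4 24-37 | P0 37-53 |
Completion: P0=53  P1=8  P2=16  P3=11  P4=37  P5=24
Turnaround (C−A): P0=50  P1=5  P2=11  P3=6  P4=26  P5=12
Turnaround times: P0=50, P1=5, P2=11, P3=6, P4=26, P5=12
Average turnaround = (50+5+11+6+26+12) / 6 = 110/6 = 18.33

18.33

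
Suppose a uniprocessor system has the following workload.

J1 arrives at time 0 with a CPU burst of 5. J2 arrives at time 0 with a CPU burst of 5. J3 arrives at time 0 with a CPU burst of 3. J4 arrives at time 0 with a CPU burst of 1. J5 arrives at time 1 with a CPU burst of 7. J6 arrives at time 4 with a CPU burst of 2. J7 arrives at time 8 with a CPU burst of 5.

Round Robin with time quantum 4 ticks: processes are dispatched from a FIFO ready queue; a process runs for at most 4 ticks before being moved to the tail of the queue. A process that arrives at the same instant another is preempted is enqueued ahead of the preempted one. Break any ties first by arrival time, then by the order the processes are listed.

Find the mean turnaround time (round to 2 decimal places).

Schedule: | J1 0-4 | J2 4-8 | J3 8-11 | J4 11-12 | J5 12-16 | J6 16-18 | J1 18-19 | J7 19-23 | J2 23-24 | J5 24-27 | J7 27-28 |
Completion: J1=19  J2=24  J3=11  J4=12  J5=27  J6=18  J7=28
Turnaround (C−A): J1=19  J2=24  J3=11  J4=12  J5=26  J6=14  J7=20
Turnaround times: J1=19, J2=24, J3=11, J4=12, J5=26, J6=14, J7=20
Average turnaround = (19+24+11+12+26+14+20) / 7 = 126/7 = 18.00

18.00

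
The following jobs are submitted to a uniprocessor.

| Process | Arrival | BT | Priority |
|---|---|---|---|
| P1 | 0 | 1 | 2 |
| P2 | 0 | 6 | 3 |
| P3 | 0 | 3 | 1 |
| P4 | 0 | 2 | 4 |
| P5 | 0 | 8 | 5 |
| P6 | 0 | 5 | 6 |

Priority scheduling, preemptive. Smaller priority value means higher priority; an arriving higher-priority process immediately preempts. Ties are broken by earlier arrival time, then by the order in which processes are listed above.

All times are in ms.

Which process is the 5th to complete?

P5

Timeline: | P3 0-3 | P1 3-4 | P2 4-10 | P4 10-12 | P5 12-20 | P6 20-25 |
Completion: P1=4  P2=10  P3=3  P4=12  P5=20  P6=25
Turnaround (C−A): P1=4  P2=10  P3=3  P4=12  P5=20  P6=25
Finish order: P3 → P1 → P2 → P4 → P5 → P6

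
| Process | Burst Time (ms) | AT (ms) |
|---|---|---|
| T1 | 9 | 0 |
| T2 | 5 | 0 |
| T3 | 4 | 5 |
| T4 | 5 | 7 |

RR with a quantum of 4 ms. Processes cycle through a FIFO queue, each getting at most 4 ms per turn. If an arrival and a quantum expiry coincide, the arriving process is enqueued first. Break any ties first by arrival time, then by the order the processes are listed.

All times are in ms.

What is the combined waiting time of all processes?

47

Timeline: | T1 0-4 | T2 4-8 | T1 8-12 | T3 12-16 | T4 16-20 | T2 20-21 | T1 21-22 | T4 22-23 |
Completion: T1=22  T2=21  T3=16  T4=23
Turnaround (C−A): T1=22  T2=21  T3=11  T4=16
Waiting = turnaround − burst: T1=13, T2=16, T3=7, T4=11
Total waiting = 13 + 16 + 7 + 11 = 47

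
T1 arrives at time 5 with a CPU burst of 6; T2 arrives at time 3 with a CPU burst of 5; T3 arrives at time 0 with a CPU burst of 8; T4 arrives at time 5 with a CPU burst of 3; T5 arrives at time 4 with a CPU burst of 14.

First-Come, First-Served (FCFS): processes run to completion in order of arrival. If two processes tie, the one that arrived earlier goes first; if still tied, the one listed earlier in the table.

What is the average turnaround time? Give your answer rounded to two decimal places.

Schedule: | T3 0-8 | T2 8-13 | T5 13-27 | T1 27-33 | T4 33-36 |
Completion: T1=33  T2=13  T3=8  T4=36  T5=27
Turnaround (C−A): T1=28  T2=10  T3=8  T4=31  T5=23
Turnaround times: T1=28, T2=10, T3=8, T4=31, T5=23
Average turnaround = (28+10+8+31+23) / 5 = 100/5 = 20.00

20.00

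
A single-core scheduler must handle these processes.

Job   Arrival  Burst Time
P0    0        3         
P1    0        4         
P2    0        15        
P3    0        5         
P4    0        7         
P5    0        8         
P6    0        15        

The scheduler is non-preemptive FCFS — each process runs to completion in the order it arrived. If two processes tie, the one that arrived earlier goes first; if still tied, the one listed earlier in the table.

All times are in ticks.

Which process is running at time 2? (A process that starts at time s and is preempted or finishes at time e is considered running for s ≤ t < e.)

P0

Timeline: | P0 0-3 | P1 3-7 | P2 7-22 | P3 22-27 | P4 27-34 | P5 34-42 | P6 42-57 |
Completion: P0=3  P1=7  P2=22  P3=27  P4=34  P5=42  P6=57
Turnaround (C−A): P0=3  P1=7  P2=22  P3=27  P4=34  P5=42  P6=57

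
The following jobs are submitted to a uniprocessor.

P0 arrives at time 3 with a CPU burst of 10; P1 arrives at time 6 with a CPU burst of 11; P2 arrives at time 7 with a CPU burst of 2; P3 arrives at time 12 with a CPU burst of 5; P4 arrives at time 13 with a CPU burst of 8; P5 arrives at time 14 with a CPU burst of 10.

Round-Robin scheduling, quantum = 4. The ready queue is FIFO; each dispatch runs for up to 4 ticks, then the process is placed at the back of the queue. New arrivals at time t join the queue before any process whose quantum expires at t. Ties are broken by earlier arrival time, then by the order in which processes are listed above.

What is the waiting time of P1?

21

Timeline: | idle 0-3 | P0 3-7 | P1 7-11 | P2 11-13 | P0 13-17 | P1 17-21 | P3 21-25 | P4 25-29 | P5 29-33 | P0 33-35 | P1 35-38 | P3 38-39 | P4 39-43 | P5 43-49 |
Completion: P0=35  P1=38  P2=13  P3=39  P4=43  P5=49
Turnaround (C−A): P0=32  P1=32  P2=6  P3=27  P4=30  P5=35
Waiting(P1) = turnaround − burst = 32 − 11 = 21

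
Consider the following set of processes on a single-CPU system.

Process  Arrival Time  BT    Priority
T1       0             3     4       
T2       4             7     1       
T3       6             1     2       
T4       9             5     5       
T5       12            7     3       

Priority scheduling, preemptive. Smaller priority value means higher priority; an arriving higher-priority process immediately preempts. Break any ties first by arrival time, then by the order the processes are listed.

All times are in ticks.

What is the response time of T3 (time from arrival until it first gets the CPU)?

Gantt: | T1 0-3 | idle 3-4 | T2 4-11 | T3 11-12 | T5 12-19 | T4 19-24 |
Completion: T1=3  T2=11  T3=12  T4=24  T5=19
Turnaround (C−A): T1=3  T2=7  T3=6  T4=15  T5=7
Response(T3) = first start − arrival = 11 − 6 = 5

5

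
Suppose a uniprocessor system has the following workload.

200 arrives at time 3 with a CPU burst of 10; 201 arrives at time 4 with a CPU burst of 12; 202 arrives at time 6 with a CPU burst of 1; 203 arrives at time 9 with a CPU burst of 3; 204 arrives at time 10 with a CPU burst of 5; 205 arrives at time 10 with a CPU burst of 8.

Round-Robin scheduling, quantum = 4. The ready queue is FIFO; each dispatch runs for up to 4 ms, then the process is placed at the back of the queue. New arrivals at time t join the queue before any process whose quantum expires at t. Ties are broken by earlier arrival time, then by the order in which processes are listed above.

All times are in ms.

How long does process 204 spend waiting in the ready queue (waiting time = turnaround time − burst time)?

19

Gantt: | idle 0-3 | 200 3-7 | 201 7-11 | 202 11-12 | 200 12-16 | 203 16-19 | 204 19-23 | 205 23-27 | 201 27-31 | 200 31-33 | 204 33-34 | 205 34-38 | 201 38-42 |
Completion: 200=33  201=42  202=12  203=19  204=34  205=38
Waiting(204) = turnaround − burst = 24 − 5 = 19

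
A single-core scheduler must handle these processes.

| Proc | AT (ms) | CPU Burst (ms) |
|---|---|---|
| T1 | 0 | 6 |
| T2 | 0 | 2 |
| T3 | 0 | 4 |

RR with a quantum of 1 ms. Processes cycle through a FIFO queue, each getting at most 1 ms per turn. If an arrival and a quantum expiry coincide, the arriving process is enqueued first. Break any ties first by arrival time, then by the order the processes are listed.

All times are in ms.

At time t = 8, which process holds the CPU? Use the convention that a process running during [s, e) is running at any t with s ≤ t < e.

Gantt: | T1 0-1 | T2 1-2 | T3 2-3 | T1 3-4 | T2 4-5 | T3 5-6 | T1 6-7 | T3 7-8 | T1 8-9 | T3 9-10 | T1 10-12 |
Completion: T1=12  T2=5  T3=10
Turnaround (C−A): T1=12  T2=5  T3=10

T1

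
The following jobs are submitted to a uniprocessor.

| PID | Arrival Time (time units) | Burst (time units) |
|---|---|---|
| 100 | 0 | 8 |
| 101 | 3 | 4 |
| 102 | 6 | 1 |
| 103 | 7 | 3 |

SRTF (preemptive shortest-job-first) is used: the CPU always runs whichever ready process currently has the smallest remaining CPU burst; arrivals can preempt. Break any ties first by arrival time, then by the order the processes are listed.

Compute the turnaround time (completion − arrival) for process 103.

Timeline: | 100 0-3 | 101 3-7 | 102 7-8 | 103 8-11 | 100 11-16 |
Completion: 100=16  101=7  102=8  103=11
Turnaround(103) = completion − arrival = 11 − 7 = 4

4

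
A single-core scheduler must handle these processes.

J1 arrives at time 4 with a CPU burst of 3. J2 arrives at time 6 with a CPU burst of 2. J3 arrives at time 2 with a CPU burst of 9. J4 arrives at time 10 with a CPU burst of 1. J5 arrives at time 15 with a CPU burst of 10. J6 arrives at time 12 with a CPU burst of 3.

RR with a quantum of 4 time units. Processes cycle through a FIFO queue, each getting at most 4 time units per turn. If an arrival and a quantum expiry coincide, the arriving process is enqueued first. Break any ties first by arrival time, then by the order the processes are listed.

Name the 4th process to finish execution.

Timeline: | idle 0-2 | J3 2-6 | J1 6-9 | J2 9-11 | J3 11-15 | J4 15-16 | J6 16-19 | J5 19-23 | J3 23-24 | J5 24-30 |
Completion: J1=9  J2=11  J3=24  J4=16  J5=30  J6=19
Finish order: J1 → J2 → J4 → J6 → J3 → J5

J6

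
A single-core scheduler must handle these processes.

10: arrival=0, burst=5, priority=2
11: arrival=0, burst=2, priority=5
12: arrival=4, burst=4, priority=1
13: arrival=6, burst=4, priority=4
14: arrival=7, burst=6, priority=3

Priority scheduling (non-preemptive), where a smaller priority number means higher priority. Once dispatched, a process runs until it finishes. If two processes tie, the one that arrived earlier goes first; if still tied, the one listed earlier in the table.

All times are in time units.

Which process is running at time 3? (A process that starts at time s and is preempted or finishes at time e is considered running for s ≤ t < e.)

Schedule: | 10 0-5 | 12 5-9 | 14 9-15 | 13 15-19 | 11 19-21 |
Completion: 10=5  11=21  12=9  13=19  14=15

10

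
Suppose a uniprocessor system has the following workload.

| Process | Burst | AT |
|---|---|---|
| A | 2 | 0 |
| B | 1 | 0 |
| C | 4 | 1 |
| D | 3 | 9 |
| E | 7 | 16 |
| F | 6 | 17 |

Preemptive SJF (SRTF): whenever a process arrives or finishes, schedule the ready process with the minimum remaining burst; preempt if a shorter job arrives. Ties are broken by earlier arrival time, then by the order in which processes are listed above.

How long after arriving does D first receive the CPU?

Gantt: | B 0-1 | A 1-3 | C 3-7 | idle 7-9 | D 9-12 | idle 12-16 | E 16-23 | F 23-29 |
Completion: A=3  B=1  C=7  D=12  E=23  F=29
Turnaround (C−A): A=3  B=1  C=6  D=3  E=7  F=12
Response(D) = first start − arrival = 9 − 9 = 0

0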